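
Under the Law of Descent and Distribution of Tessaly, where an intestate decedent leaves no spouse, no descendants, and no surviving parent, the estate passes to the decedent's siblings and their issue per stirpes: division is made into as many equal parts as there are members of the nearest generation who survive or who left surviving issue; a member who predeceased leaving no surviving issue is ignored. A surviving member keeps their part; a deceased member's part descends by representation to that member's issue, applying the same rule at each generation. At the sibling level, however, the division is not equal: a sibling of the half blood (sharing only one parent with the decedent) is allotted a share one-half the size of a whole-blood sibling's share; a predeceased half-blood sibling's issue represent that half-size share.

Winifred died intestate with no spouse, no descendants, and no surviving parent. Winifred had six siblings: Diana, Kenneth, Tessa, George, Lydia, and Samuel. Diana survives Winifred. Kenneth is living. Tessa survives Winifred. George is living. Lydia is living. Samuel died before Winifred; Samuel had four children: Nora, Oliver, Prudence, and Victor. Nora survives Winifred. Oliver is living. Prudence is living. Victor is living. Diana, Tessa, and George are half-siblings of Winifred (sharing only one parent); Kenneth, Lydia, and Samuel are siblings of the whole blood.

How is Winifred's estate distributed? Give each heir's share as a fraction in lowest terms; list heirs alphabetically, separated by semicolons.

Diana 1/9; George 1/9; Kenneth 2/9; Lydia 2/9; Nora 1/18; Oliver 1/18; Prudence 1/18; Tessa 1/9; Victor 1/18

No spouse, descendants, or parent survives, so the estate passes to Winifred's siblings per stirpes.
Half-blood siblings count for one-half the weight of whole-blood siblings at the initial division.
Dividing 1 in proportion to weights (total weight 9/2): Diana (weight 1/2) → 1/9; Kenneth (weight 1) → 2/9; Tessa (weight 1/2) → 1/9; George (weight 1/2) → 1/9; Lydia (weight 1) → 2/9; Samuel (weight 1) → 2/9.
Diana is living and takes 1/9.
Kenneth is living and takes 2/9.
Tessa is living and takes 1/9.
George is living and takes 1/9.
Lydia is living and takes 2/9.
Samuel predeceased; the 2/9 allotted to Samuel's branch passes to Samuel's issue by representation.
The 2/9 is divided into 4 equal shares of 1/18 among Nora, Oliver, Prudence, Victor.
Nora is living and takes 1/18.
Oliver is living and takes 1/18.
Prudence is living and takes 1/18.
Victor is living and takes 1/18.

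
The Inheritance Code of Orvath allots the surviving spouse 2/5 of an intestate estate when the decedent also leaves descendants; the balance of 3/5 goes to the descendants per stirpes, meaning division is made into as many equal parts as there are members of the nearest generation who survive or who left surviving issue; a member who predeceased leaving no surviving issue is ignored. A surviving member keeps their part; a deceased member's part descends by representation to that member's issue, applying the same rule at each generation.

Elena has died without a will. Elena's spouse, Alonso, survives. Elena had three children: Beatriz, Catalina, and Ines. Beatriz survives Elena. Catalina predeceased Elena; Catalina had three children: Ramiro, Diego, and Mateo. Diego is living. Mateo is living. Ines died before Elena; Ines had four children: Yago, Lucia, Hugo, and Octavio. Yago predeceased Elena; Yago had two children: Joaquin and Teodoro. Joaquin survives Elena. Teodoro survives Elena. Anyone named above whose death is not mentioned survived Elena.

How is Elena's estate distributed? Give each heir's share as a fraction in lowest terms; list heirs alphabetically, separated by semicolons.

Alonso 2/5; Beatriz 1/5; Diego 1/15; Hugo 1/20; Joaquin 1/40; Lucia 1/20; Mateo 1/15; Octavio 1/20; Ramiro 1/15; Teodoro 1/40

Alonso, as surviving spouse, takes 2/5.
The remaining 3/5 passes to Elena's descendants per stirpes.
The 3/5 is divided into 3 equal shares of 1/5 among Beatriz, Catalina, Ines.
Beatriz is living and takes 1/5.
Catalina predeceased; the 1/5 allotted to Catalina's branch passes to Catalina's issue by representation.
The 1/5 is divided into 3 equal shares of 1/15 among Ramiro, Diego, Mateo.
Ramiro is living and takes 1/15.
Diego is living and takes 1/15.
Mateo is living and takes 1/15.
Ines predeceased; the 1/5 allotted to Ines's branch passes to Ines's issue by representation.
The 1/5 is divided into 4 equal shares of 1/20 among Yago, Lucia, Hugo, Octavio.
Yago predeceased; the 1/20 allotted to Yago's branch passes to Yago's issue by representation.
The 1/20 is divided into 2 equal shares of 1/40 among Joaquin, Teodoro.
Joaquin is living and takes 1/40.
Teodoro is living and takes 1/40.
Lucia is living and takes 1/20.
Hugo is living and takes 1/20.
Octavio is living and takes 1/20.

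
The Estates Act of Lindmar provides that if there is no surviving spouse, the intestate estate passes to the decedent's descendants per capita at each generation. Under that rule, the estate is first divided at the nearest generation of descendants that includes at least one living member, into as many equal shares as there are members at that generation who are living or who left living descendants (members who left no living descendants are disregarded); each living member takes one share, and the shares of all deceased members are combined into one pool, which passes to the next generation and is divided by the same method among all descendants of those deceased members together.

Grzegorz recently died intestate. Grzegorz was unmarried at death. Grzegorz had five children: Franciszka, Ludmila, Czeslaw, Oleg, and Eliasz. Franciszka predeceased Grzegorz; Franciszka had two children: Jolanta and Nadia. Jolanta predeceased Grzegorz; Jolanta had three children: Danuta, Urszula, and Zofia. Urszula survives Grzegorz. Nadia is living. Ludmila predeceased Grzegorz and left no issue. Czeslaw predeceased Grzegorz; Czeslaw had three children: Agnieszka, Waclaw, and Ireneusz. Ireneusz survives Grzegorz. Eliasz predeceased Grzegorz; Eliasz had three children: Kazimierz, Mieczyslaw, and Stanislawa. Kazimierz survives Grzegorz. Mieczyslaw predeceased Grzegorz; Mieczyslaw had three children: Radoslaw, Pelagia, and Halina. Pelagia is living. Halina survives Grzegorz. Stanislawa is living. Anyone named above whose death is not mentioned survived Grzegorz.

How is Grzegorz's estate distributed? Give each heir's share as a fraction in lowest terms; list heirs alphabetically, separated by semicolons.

Agnieszka 3/32; Danuta 1/32; Halina 1/32; Ireneusz 3/32; Kazimierz 3/32; Nadia 3/32; Oleg 1/4; Pelagia 1/32; Radoslaw 1/32; Stanislawa 3/32; Urszula 1/32; Waclaw 3/32; Zofia 1/32

There is no surviving spouse, so the entire estate passes to Grzegorz's descendants per capita at each generation.
At generation 1 (Franciszka, Czeslaw, Oleg, Eliasz) there are 4 shares of (1)/4 = 1/4 each.
Living: Oleg — each takes 1/4.
Deceased: Franciszka, Czeslaw, and Eliasz. Their combined 3/4 is pooled and carried to generation 2.
At generation 2 (Jolanta, Nadia, Agnieszka, Waclaw, Ireneusz, Kazimierz, Mieczyslaw, Stanislawa) there are 8 shares of (3/4)/8 = 3/32 each.
Living: Nadia, Agnieszka, Waclaw, Ireneusz, Kazimierz, and Stanislawa — each takes 3/32.
Deceased: Jolanta and Mieczyslaw. Their combined 3/16 is pooled and carried to generation 3.
At generation 3 (Danuta, Urszula, Zofia, Radoslaw, Pelagia, Halina) there are 6 shares of (3/16)/6 = 1/32 each.
Living: Danuta, Urszula, Zofia, Radoslaw, Pelagia, and Halina — each takes 1/32.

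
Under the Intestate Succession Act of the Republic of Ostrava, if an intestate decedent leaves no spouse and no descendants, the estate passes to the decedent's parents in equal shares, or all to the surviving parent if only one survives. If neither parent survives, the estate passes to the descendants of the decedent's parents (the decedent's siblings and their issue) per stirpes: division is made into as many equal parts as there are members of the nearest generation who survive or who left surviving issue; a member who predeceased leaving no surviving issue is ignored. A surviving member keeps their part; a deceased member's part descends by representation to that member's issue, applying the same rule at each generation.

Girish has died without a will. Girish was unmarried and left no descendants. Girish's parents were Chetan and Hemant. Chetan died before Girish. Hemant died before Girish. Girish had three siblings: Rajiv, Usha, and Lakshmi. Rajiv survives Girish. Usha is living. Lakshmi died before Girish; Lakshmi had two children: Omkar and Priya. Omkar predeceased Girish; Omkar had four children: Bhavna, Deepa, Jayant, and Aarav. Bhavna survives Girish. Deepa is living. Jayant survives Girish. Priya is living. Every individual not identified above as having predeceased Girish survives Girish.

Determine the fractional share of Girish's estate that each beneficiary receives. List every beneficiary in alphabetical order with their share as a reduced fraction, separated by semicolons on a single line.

Neither parent survives and there are no descendants, so the estate passes to Girish's siblings and their issue per stirpes.
The estate is divided into 3 equal shares of 1/3 among Rajiv, Usha, Lakshmi.
Rajiv is living and takes 1/3.
Usha is living and takes 1/3.
Lakshmi predeceased; the 1/3 allotted to Lakshmi's branch passes to Lakshmi's issue by representation.
The 1/3 is divided into 2 equal shares of 1/6 among Omkar, Priya.
Omkar predeceased; the 1/6 allotted to Omkar's branch passes to Omkar's issue by representation.
The 1/6 is divided into 4 equal shares of 1/24 among Bhavna, Deepa, Jayant, Aarav.
Bhavna is living and takes 1/24.
Deepa is living and takes 1/24.
Jayant is living and takes 1/24.
Aarav is living and takes 1/24.
Priya is living and takes 1/6.

Aarav 1/24; Bhavna 1/24; Deepa 1/24; Jayant 1/24; Priya 1/6; Rajiv 1/3; Usha 1/3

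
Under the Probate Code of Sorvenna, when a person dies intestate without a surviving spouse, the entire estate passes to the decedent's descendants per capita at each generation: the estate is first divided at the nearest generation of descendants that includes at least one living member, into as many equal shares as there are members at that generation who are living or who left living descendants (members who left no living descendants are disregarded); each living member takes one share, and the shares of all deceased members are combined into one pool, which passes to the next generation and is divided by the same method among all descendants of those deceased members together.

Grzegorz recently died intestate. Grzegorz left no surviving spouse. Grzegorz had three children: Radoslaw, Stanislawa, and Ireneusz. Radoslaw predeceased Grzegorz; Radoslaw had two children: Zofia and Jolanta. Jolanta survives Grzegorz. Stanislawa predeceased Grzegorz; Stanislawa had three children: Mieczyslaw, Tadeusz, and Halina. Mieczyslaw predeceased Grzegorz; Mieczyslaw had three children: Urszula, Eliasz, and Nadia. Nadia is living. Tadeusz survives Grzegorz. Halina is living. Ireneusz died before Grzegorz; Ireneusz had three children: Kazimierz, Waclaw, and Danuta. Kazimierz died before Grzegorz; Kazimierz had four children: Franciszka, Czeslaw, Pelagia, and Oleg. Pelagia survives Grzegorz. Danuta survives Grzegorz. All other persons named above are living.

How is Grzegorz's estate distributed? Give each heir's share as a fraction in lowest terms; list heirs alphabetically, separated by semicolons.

Czeslaw 1/28; Danuta 1/8; Eliasz 1/28; Franciszka 1/28; Halina 1/8; Jolanta 1/8; Nadia 1/28; Oleg 1/28; Pelagia 1/28; Tadeusz 1/8; Urszula 1/28; Waclaw 1/8; Zofia 1/8

There is no surviving spouse, so the entire estate passes to Grzegorz's descendants per capita at each generation.
No one at generation 1 (Radoslaw, Stanislawa, Ireneusz) is living; moving to the next generation.
At generation 2 (Zofia, Jolanta, Mieczyslaw, Tadeusz, Halina, Kazimierz, Waclaw, Danuta) there are 8 shares of (1)/8 = 1/8 each.
Living: Zofia, Jolanta, Tadeusz, Halina, Waclaw, and Danuta — each takes 1/8.
Deceased: Mieczyslaw and Kazimierz. Their combined 1/4 is pooled and carried to generation 3.
At generation 3 (Urszula, Eliasz, Nadia, Franciszka, Czeslaw, Pelagia, Oleg) there are 7 shares of (1/4)/7 = 1/28 each.
Living: Urszula, Eliasz, Nadia, Franciszka, Czeslaw, Pelagia, and Oleg — each takes 1/28.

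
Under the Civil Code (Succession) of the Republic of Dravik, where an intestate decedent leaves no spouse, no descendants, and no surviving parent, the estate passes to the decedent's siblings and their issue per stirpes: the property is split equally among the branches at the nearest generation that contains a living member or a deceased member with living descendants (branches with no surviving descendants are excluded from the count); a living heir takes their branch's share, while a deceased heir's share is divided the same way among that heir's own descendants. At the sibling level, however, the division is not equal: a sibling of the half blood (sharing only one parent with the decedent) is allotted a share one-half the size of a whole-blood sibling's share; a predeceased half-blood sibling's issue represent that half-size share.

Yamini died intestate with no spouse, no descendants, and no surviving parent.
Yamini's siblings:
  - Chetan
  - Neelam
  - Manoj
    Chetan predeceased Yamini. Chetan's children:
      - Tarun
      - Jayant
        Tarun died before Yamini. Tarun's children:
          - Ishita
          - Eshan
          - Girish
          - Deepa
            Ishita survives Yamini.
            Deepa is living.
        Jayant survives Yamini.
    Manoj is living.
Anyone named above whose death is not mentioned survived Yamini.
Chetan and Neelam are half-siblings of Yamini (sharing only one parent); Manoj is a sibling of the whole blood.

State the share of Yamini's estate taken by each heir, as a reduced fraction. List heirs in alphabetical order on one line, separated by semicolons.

Deepa 1/32; Eshan 1/32; Girish 1/32; Ishita 1/32; Jayant 1/8; Manoj 1/2; Neelam 1/4

No spouse, descendants, or parent survives, so the estate passes to Yamini's siblings per stirpes.
Half-blood siblings count for one-half the weight of whole-blood siblings at the initial division.
Dividing 1 in proportion to weights (total weight 2): Chetan (weight 1/2) → 1/4; Neelam (weight 1/2) → 1/4; Manoj (weight 1) → 1/2.
Chetan predeceased; the 1/4 allotted to Chetan's branch passes to Chetan's issue by representation.
The 1/4 is divided into 2 equal shares of 1/8 among Tarun, Jayant.
Tarun predeceased; the 1/8 allotted to Tarun's branch passes to Tarun's issue by representation.
The 1/8 is divided into 4 equal shares of 1/32 among Ishita, Eshan, Girish, Deepa.
Ishita is living and takes 1/32.
Eshan is living and takes 1/32.
Girish is living and takes 1/32.
Deepa is living and takes 1/32.
Jayant is living and takes 1/8.
Neelam is living and takes 1/4.
Manoj is living and takes 1/2.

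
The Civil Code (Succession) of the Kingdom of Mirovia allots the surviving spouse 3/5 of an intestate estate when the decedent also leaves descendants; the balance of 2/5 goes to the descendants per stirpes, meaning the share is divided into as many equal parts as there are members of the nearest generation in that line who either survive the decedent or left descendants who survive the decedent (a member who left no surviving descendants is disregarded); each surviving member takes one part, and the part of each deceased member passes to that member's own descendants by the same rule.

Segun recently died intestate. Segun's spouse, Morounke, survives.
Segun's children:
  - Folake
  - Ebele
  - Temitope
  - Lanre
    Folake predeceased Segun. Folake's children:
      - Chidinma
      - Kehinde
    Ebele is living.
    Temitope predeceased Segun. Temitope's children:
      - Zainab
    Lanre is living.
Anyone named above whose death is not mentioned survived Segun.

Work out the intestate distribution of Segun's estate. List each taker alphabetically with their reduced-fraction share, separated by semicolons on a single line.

Morounke, as surviving spouse, takes 3/5.
The remaining 2/5 passes to Segun's descendants per stirpes.
The 2/5 is divided into 4 equal shares of 1/10 among Folake, Ebele, Temitope, Lanre.
Folake predeceased; the 1/10 allotted to Folake's branch passes to Folake's issue by representation.
The 1/10 is divided into 2 equal shares of 1/20 among Chidinma, Kehinde.
Chidinma is living and takes 1/20.
Kehinde is living and takes 1/20.
Ebele is living and takes 1/10.
Temitope predeceased; the 1/10 allotted to Temitope's branch passes to Temitope's issue by representation.
Zainab is the sole taker at this level and receives the full 1/10.
Lanre is living and takes 1/10.

Chidinma 1/20; Ebele 1/10; Kehinde 1/20; Lanre 1/10; Morounke 3/5; Zainab 1/10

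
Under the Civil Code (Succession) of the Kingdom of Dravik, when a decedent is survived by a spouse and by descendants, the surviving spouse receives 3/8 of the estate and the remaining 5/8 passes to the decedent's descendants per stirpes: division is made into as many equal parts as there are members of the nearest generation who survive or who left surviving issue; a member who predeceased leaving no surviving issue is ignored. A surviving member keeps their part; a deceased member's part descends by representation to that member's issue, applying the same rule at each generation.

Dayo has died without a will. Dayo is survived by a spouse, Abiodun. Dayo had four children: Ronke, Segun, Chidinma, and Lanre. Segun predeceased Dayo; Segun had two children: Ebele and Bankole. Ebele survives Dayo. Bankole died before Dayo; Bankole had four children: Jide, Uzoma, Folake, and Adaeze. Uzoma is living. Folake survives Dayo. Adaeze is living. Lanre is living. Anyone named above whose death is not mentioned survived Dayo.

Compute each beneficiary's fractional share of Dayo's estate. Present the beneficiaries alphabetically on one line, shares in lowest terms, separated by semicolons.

Abiodun, as surviving spouse, takes 3/8.
The remaining 5/8 passes to Dayo's descendants per stirpes.
The 5/8 is divided into 4 equal shares of 5/32 among Ronke, Segun, Chidinma, Lanre.
Ronke is living and takes 5/32.
Segun predeceased; the 5/32 allotted to Segun's branch passes to Segun's issue by representation.
The 5/32 is divided into 2 equal shares of 5/64 among Ebele, Bankole.
Ebele is living and takes 5/64.
Bankole predeceased; the 5/64 allotted to Bankole's branch passes to Bankole's issue by representation.
The 5/64 is divided into 4 equal shares of 5/256 among Jide, Uzoma, Folake, Adaeze.
Jide is living and takes 5/256.
Uzoma is living and takes 5/256.
Folake is living and takes 5/256.
Adaeze is living and takes 5/256.
Chidinma is living and takes 5/32.
Lanre is living and takes 5/32.

Abiodun 3/8; Adaeze 5/256; Chidinma 5/32; Ebele 5/64; Folake 5/256; Jide 5/256; Lanre 5/32; Ronke 5/32; Uzoma 5/256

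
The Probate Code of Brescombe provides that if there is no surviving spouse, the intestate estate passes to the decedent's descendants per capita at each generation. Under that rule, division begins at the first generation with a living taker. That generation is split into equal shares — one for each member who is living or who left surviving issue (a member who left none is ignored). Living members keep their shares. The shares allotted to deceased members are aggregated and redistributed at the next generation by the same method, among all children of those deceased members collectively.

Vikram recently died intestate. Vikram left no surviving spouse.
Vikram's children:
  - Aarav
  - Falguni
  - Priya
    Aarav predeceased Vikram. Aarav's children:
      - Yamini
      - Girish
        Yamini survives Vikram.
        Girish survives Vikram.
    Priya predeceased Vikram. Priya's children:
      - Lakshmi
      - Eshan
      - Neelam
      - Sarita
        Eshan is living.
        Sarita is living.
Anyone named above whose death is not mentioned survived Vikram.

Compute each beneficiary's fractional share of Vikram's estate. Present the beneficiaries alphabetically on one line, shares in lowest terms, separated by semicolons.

Eshan 1/9; Falguni 1/3; Girish 1/9; Lakshmi 1/9; Neelam 1/9; Sarita 1/9; Yamini 1/9

There is no surviving spouse, so the entire estate passes to Vikram's descendants per capita at each generation.
At generation 1 (Aarav, Falguni, Priya) there are 3 shares of (1)/3 = 1/3 each.
Living: Falguni — each takes 1/3.
Deceased: Aarav and Priya. Their combined 2/3 is pooled and carried to generation 2.
At generation 2 (Yamini, Girish, Lakshmi, Eshan, Neelam, Sarita) there are 6 shares of (2/3)/6 = 1/9 each.
Living: Yamini, Girish, Lakshmi, Eshan, Neelam, and Sarita — each takes 1/9.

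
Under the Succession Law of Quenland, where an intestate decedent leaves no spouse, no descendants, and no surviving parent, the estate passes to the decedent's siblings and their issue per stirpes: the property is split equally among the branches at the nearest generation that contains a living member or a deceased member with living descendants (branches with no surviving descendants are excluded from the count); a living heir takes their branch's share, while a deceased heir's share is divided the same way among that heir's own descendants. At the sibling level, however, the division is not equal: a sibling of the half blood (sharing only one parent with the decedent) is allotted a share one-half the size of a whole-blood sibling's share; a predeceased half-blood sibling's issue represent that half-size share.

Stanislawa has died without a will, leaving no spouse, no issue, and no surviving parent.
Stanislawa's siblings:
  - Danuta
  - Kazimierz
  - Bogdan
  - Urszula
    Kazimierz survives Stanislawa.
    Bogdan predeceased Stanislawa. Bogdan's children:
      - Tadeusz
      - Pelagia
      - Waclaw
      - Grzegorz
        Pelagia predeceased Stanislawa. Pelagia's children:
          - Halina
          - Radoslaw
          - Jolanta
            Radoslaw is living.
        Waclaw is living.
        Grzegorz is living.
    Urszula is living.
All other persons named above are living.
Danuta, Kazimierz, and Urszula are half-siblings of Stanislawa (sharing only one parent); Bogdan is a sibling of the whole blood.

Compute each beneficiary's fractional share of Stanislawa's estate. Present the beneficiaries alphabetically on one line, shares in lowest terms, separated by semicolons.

Danuta 1/5; Grzegorz 1/10; Halina 1/30; Jolanta 1/30; Kazimierz 1/5; Radoslaw 1/30; Tadeusz 1/10; Urszula 1/5; Waclaw 1/10

No spouse, descendants, or parent survives, so the estate passes to Stanislawa's siblings per stirpes.
Half-blood siblings count for one-half the weight of whole-blood siblings at the initial division.
Dividing 1 in proportion to weights (total weight 5/2): Danuta (weight 1/2) → 1/5; Kazimierz (weight 1/2) → 1/5; Bogdan (weight 1) → 2/5; Urszula (weight 1/2) → 1/5.
Danuta is living and takes 1/5.
Kazimierz is living and takes 1/5.
Bogdan predeceased; the 2/5 allotted to Bogdan's branch passes to Bogdan's issue by representation.
The 2/5 is divided into 4 equal shares of 1/10 among Tadeusz, Pelagia, Waclaw, Grzegorz.
Tadeusz is living and takes 1/10.
Pelagia predeceased; the 1/10 allotted to Pelagia's branch passes to Pelagia's issue by representation.
The 1/10 is divided into 3 equal shares of 1/30 among Halina, Radoslaw, Jolanta.
Halina is living and takes 1/30.
Radoslaw is living and takes 1/30.
Jolanta is living and takes 1/30.
Waclaw is living and takes 1/10.
Grzegorz is living and takes 1/10.
Urszula is living and takes 1/5.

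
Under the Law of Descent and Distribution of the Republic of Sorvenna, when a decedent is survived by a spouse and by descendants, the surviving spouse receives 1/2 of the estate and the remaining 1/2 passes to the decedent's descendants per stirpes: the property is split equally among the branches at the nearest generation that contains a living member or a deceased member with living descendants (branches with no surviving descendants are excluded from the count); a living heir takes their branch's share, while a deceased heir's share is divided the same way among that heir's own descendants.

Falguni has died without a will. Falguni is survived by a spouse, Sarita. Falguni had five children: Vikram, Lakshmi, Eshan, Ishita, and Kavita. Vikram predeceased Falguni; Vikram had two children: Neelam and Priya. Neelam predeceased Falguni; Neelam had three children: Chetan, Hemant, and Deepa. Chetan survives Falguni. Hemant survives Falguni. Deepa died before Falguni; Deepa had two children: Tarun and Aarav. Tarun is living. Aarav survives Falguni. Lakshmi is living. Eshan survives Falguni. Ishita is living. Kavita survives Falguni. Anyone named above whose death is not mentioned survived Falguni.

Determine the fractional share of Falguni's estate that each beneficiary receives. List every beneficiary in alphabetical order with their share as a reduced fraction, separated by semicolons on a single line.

Sarita, as surviving spouse, takes 1/2.
The remaining 1/2 passes to Falguni's descendants per stirpes.
The 1/2 is divided into 5 equal shares of 1/10 among Vikram, Lakshmi, Eshan, Ishita, Kavita.
Vikram predeceased; the 1/10 allotted to Vikram's branch passes to Vikram's issue by representation.
The 1/10 is divided into 2 equal shares of 1/20 among Neelam, Priya.
Neelam predeceased; the 1/20 allotted to Neelam's branch passes to Neelam's issue by representation.
The 1/20 is divided into 3 equal shares of 1/60 among Chetan, Hemant, Deepa.
Chetan is living and takes 1/60.
Hemant is living and takes 1/60.
Deepa predeceased; the 1/60 allotted to Deepa's branch passes to Deepa's issue by representation.
The 1/60 is divided into 2 equal shares of 1/120 among Tarun, Aarav.
Tarun is living and takes 1/120.
Aarav is living and takes 1/120.
Priya is living and takes 1/20.
Lakshmi is living and takes 1/10.
Eshan is living and takes 1/10.
Ishita is living and takes 1/10.
Kavita is living and takes 1/10.

Aarav 1/120; Chetan 1/60; Eshan 1/10; Hemant 1/60; Ishita 1/10; Kavita 1/10; Lakshmi 1/10; Priya 1/20; Sarita 1/2; Tarun 1/120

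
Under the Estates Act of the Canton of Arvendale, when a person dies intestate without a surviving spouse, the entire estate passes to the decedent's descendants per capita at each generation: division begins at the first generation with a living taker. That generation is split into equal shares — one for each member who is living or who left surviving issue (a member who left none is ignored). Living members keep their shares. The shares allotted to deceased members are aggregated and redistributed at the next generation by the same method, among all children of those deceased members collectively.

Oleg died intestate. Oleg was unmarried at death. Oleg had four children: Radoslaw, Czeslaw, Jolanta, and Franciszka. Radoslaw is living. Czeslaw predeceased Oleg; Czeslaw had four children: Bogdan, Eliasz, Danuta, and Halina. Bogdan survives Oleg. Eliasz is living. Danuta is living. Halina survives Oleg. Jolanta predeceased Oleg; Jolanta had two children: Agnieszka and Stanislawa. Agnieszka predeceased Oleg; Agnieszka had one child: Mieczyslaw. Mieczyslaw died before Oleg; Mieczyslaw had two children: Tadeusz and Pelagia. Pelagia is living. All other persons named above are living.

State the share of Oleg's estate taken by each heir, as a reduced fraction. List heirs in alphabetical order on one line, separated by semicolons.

Bogdan 1/12; Danuta 1/12; Eliasz 1/12; Franciszka 1/4; Halina 1/12; Pelagia 1/24; Radoslaw 1/4; Stanislawa 1/12; Tadeusz 1/24

There is no surviving spouse, so the entire estate passes to Oleg's descendants per capita at each generation.
At generation 1 (Radoslaw, Czeslaw, Jolanta, Franciszka) there are 4 shares of (1)/4 = 1/4 each.
Living: Radoslaw and Franciszka — each takes 1/4.
Deceased: Czeslaw and Jolanta. Their combined 1/2 is pooled and carried to generation 2.
At generation 2 (Bogdan, Eliasz, Danuta, Halina, Agnieszka, Stanislawa) there are 6 shares of (1/2)/6 = 1/12 each.
Living: Bogdan, Eliasz, Danuta, Halina, and Stanislawa — each takes 1/12.
Deceased: Agnieszka. That 1/12 share is carried to generation 3.
At generation 3 (Mieczyslaw) there are 1 shares of (1/12)/1 = 1/12 each.
Deceased: Mieczyslaw. That 1/12 share is carried to generation 4.
At generation 4 (Tadeusz, Pelagia) there are 2 shares of (1/12)/2 = 1/24 each.
Living: Tadeusz and Pelagia — each takes 1/24.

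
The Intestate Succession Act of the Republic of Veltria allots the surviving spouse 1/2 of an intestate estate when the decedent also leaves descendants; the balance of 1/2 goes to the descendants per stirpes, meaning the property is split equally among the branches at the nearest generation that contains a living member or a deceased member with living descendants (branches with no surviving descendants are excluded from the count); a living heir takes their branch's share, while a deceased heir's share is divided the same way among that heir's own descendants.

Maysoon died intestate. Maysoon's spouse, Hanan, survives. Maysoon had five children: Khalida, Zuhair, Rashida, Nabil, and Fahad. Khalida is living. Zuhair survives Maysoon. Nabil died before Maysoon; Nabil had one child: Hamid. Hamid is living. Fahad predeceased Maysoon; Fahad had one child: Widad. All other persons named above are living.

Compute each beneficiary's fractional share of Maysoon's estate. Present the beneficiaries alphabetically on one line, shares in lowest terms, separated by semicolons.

Hanan, as surviving spouse, takes 1/2.
The remaining 1/2 passes to Maysoon's descendants per stirpes.
The 1/2 is divided into 5 equal shares of 1/10 among Khalida, Zuhair, Rashida, Nabil, Fahad.
Khalida is living and takes 1/10.
Zuhair is living and takes 1/10.
Rashida is living and takes 1/10.
Nabil predeceased; the 1/10 allotted to Nabil's branch passes to Nabil's issue by representation.
Hamid is the sole taker at this level and receives the full 1/10.
Fahad predeceased; the 1/10 allotted to Fahad's branch passes to Fahad's issue by representation.
Widad is the sole taker at this level and receives the full 1/10.

Hamid 1/10; Hanan 1/2; Khalida 1/10; Rashida 1/10; Widad 1/10; Zuhair 1/10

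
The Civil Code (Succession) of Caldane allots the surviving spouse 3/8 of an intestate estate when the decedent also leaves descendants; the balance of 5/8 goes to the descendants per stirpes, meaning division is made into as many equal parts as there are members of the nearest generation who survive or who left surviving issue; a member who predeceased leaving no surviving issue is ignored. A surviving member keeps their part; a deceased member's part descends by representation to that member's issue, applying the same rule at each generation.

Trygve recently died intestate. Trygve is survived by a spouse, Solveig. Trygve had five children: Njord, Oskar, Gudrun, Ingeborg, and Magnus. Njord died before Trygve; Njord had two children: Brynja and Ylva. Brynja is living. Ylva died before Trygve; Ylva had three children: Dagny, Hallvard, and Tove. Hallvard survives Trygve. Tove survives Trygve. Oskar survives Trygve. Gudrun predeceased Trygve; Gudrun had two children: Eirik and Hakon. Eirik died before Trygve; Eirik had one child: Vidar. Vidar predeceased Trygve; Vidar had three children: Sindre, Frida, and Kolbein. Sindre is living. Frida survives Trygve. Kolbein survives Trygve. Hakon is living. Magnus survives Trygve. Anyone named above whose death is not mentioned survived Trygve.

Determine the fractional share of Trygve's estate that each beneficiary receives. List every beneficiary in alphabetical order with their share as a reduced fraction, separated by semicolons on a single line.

Solveig, as surviving spouse, takes 3/8.
The remaining 5/8 passes to Trygve's descendants per stirpes.
The 5/8 is divided into 5 equal shares of 1/8 among Njord, Oskar, Gudrun, Ingeborg, Magnus.
Njord predeceased; the 1/8 allotted to Njord's branch passes to Njord's issue by representation.
The 1/8 is divided into 2 equal shares of 1/16 among Brynja, Ylva.
Brynja is living and takes 1/16.
Ylva predeceased; the 1/16 allotted to Ylva's branch passes to Ylva's issue by representation.
The 1/16 is divided into 3 equal shares of 1/48 among Dagny, Hallvard, Tove.
Dagny is living and takes 1/48.
Hallvard is living and takes 1/48.
Tove is living and takes 1/48.
Oskar is living and takes 1/8.
Gudrun predeceased; the 1/8 allotted to Gudrun's branch passes to Gudrun's issue by representation.
The 1/8 is divided into 2 equal shares of 1/16 among Eirik, Hakon.
Eirik predeceased; the 1/16 allotted to Eirik's branch passes to Eirik's issue by representation.
Vidar's line is the sole branch at this level, so the full 1/16 passes to Vidar's issue by representation.
The 1/16 is divided into 3 equal shares of 1/48 among Sindre, Frida, Kolbein.
Sindre is living and takes 1/48.
Frida is living and takes 1/48.
Kolbein is living and takes 1/48.
Hakon is living and takes 1/16.
Ingeborg is living and takes 1/8.
Magnus is living and takes 1/8.

Brynja 1/16; Dagny 1/48; Frida 1/48; Hakon 1/16; Hallvard 1/48; Ingeborg 1/8; Kolbein 1/48; Magnus 1/8; Oskar 1/8; Sindre 1/48; Solveig 3/8; Tove 1/48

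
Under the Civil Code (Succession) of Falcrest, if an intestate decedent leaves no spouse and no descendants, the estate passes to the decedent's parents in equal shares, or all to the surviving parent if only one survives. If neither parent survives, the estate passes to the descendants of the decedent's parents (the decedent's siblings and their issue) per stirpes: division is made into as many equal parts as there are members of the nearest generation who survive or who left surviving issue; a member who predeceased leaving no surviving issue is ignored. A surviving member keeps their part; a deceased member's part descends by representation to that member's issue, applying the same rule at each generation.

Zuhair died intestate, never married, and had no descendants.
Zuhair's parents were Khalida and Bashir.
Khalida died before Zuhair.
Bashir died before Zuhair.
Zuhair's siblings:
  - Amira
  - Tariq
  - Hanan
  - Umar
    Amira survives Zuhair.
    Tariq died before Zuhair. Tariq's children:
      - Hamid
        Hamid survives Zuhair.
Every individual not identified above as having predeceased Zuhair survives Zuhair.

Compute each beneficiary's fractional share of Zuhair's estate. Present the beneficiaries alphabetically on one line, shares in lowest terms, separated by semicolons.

Amira 1/4; Hamid 1/4; Hanan 1/4; Umar 1/4

Neither parent survives and there are no descendants, so the estate passes to Zuhair's siblings and their issue per stirpes.
The estate is divided into 4 equal shares of 1/4 among Amira, Tariq, Hanan, Umar.
Amira is living and takes 1/4.
Tariq predeceased; the 1/4 allotted to Tariq's branch passes to Tariq's issue by representation.
Hamid is the sole taker at this level and receives the full 1/4.
Hanan is living and takes 1/4.
Umar is living and takes 1/4.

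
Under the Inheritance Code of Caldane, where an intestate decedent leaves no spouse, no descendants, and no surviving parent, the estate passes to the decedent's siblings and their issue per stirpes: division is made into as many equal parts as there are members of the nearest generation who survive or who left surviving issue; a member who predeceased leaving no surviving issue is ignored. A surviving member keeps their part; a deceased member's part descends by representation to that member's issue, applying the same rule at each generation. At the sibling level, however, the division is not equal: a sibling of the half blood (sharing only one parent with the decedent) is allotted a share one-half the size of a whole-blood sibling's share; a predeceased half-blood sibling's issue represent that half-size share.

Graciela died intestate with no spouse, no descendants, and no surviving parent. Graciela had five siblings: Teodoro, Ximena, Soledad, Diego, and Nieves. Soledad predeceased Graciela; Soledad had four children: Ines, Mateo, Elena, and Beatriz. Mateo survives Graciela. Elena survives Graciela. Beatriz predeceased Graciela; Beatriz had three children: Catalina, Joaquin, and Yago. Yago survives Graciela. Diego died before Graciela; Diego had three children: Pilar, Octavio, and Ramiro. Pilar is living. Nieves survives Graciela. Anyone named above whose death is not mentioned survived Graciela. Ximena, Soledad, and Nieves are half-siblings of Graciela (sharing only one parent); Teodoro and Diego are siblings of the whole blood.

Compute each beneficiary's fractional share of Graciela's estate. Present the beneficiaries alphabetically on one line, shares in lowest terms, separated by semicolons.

No spouse, descendants, or parent survives, so the estate passes to Graciela's siblings per stirpes.
Half-blood siblings count for one-half the weight of whole-blood siblings at the initial division.
Dividing 1 in proportion to weights (total weight 7/2): Teodoro (weight 1) → 2/7; Ximena (weight 1/2) → 1/7; Soledad (weight 1/2) → 1/7; Diego (weight 1) → 2/7; Nieves (weight 1/2) → 1/7.
Teodoro is living and takes 2/7.
Ximena is living and takes 1/7.
Soledad predeceased; the 1/7 allotted to Soledad's branch passes to Soledad's issue by representation.
The 1/7 is divided into 4 equal shares of 1/28 among Ines, Mateo, Elena, Beatriz.
Ines is living and takes 1/28.
Mateo is living and takes 1/28.
Elena is living and takes 1/28.
Beatriz predeceased; the 1/28 allotted to Beatriz's branch passes to Beatriz's issue by representation.
The 1/28 is divided into 3 equal shares of 1/84 among Catalina, Joaquin, Yago.
Catalina is living and takes 1/84.
Joaquin is living and takes 1/84.
Yago is living and takes 1/84.
Diego predeceased; the 2/7 allotted to Diego's branch passes to Diego's issue by representation.
The 2/7 is divided into 3 equal shares of 2/21 among Pilar, Octavio, Ramiro.
Pilar is living and takes 2/21.
Octavio is living and takes 2/21.
Ramiro is living and takes 2/21.
Nieves is living and takes 1/7.

Catalina 1/84; Elena 1/28; Ines 1/28; Joaquin 1/84; Mateo 1/28; Nieves 1/7; Octavio 2/21; Pilar 2/21; Ramiro 2/21; Teodoro 2/7; Ximena 1/7; Yago 1/84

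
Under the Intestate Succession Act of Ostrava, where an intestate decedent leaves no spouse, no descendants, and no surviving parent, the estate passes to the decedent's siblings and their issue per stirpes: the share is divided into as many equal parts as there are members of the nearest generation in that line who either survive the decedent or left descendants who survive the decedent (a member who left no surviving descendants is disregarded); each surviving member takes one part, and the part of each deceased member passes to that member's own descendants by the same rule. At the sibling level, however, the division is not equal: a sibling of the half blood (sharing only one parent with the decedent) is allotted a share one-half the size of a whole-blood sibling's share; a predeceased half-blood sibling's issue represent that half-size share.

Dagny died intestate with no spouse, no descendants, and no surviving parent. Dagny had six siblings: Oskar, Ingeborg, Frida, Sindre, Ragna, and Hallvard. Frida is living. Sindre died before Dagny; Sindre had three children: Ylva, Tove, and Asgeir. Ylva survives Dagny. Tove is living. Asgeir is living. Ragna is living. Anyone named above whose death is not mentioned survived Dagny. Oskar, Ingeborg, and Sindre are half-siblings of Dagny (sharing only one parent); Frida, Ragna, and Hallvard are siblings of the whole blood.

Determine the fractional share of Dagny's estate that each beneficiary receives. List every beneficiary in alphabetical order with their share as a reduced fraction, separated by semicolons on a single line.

No spouse, descendants, or parent survives, so the estate passes to Dagny's siblings per stirpes.
Half-blood siblings count for one-half the weight of whole-blood siblings at the initial division.
Dividing 1 in proportion to weights (total weight 9/2): Oskar (weight 1/2) → 1/9; Ingeborg (weight 1/2) → 1/9; Frida (weight 1) → 2/9; Sindre (weight 1/2) → 1/9; Ragna (weight 1) → 2/9; Hallvard (weight 1) → 2/9.
Oskar is living and takes 1/9.
Ingeborg is living and takes 1/9.
Frida is living and takes 2/9.
Sindre predeceased; the 1/9 allotted to Sindre's branch passes to Sindre's issue by representation.
The 1/9 is divided into 3 equal shares of 1/27 among Ylva, Tove, Asgeir.
Ylva is living and takes 1/27.
Tove is living and takes 1/27.
Asgeir is living and takes 1/27.
Ragna is living and takes 2/9.
Hallvard is living and takes 2/9.

Asgeir 1/27; Frida 2/9; Hallvard 2/9; Ingeborg 1/9; Oskar 1/9; Ragna 2/9; Tove 1/27; Ylva 1/27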